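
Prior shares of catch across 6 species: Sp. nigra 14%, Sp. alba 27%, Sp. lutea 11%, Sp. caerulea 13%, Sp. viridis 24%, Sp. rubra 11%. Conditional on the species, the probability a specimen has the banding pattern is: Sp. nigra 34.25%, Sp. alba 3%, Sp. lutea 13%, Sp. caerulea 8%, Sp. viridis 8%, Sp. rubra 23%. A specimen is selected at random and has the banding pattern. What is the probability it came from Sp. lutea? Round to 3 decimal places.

Unnormalized posteriors (prior × likelihood):
  Sp. nigra: 0.14 × 0.3425 = 0.04795
  Sp. alba: 0.27 × 0.03 = 0.0081
  Sp. lutea: 0.11 × 0.13 = 0.0143
  Sp. caerulea: 0.13 × 0.08 = 0.0104
  Sp. viridis: 0.24 × 0.08 = 0.0192
  Sp. rubra: 0.11 × 0.23 = 0.0253
Total = 0.12525.
P(Sp. lutea | evidence) = 0.0143 / 0.12525 ≈ 0.114.

0.114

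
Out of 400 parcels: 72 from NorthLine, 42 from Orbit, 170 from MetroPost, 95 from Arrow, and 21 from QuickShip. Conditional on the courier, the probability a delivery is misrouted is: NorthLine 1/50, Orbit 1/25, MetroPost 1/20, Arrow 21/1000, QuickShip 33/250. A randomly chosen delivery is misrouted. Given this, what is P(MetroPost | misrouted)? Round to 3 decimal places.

0.519

Compute prior × likelihood for every hypothesis:
  NorthLine: 0.18 × 0.02 = 0.0036
  Orbit: 0.105 × 0.04 = 0.0042
  MetroPost: 0.425 × 0.05 = 0.02125
  Arrow: 0.2375 × 0.021 = 0.0049875
  QuickShip: 0.0525 × 0.132 = 0.00693
Total = 0.0409675.
P(MetroPost | evidence) = 0.02125 / 0.0409675 ≈ 0.519.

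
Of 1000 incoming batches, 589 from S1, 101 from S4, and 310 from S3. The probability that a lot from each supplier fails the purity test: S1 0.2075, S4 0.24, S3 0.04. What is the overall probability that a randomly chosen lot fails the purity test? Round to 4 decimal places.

0.1589

Prior × likelihood for each hypothesis:
  S1: 0.589 × 0.2075 = 0.1222175
  S4: 0.101 × 0.24 = 0.02424
  S3: 0.31 × 0.04 = 0.0124
P(off-spec) = 0.1222175 + 0.02424 + 0.0124 = 0.1588575 → 0.1589.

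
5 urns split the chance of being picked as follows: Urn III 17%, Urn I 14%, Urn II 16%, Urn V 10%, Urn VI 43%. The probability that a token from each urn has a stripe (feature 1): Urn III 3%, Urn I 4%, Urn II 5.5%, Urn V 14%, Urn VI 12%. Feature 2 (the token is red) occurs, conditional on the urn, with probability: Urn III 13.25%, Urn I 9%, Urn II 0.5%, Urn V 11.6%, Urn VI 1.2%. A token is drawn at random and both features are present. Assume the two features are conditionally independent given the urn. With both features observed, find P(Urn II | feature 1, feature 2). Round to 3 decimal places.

By Bayes' rule, posterior ∝ prior × likelihood:
  Urn III: 0.17 × 0.03 × 0.1325 = 0.00067575
  Urn I: 0.14 × 0.04 × 0.09 = 0.000504
  Urn II: 0.16 × 0.055 × 0.005 = 0.000044
  Urn V: 0.1 × 0.14 × 0.116 = 0.001624
  Urn VI: 0.43 × 0.12 × 0.012 = 0.0006192
Sum = 0.00346695.
P(Urn II | evidence) = 0.000044 / 0.00346695 ≈ 0.013.

0.013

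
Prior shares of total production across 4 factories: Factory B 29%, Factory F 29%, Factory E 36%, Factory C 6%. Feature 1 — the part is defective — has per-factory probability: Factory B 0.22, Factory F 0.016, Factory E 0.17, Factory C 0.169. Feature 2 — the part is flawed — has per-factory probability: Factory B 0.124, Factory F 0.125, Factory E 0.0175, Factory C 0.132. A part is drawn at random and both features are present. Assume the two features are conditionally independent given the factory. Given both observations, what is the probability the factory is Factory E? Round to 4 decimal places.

0.0983

Unnormalized posteriors (prior × likelihood):
  Factory B: 0.29 × 0.22 × 0.124 = 0.0079112
  Factory F: 0.29 × 0.016 × 0.125 = 0.00058
  Factory E: 0.36 × 0.17 × 0.0175 = 0.001071
  Factory C: 0.06 × 0.169 × 0.132 = 0.00133848
Total = 0.01090068.
P(Factory E | evidence) = 0.001071 / 0.01090068 ≈ 0.0983.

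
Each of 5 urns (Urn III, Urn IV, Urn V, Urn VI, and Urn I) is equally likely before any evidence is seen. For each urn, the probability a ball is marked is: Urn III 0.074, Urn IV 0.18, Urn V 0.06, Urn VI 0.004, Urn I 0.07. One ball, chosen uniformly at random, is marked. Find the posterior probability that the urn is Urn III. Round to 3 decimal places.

0.191

With a uniform prior (1/5 each), posterior ∝ likelihood:
  Urn III: 0.074
  Urn IV: 0.18
  Urn V: 0.06
  Urn VI: 0.004
  Urn I: 0.07
Total = 0.388.
P(Urn III | evidence) = 0.074 / 0.388 ≈ 0.191.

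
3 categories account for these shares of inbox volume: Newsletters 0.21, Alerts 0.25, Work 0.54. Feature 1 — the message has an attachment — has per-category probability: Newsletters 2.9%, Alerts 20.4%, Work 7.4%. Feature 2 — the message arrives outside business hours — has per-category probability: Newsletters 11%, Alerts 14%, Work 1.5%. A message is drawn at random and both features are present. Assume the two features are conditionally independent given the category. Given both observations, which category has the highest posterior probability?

Alerts

Compute prior × likelihood for every hypothesis:
  Newsletters: 0.21 × 0.029 × 0.11 = 0.0006699
  Alerts: 0.25 × 0.204 × 0.14 = 0.00714
  Work: 0.54 × 0.074 × 0.015 = 0.0005994
Total = 0.0084093.
Largest term belongs to Alerts, so Alerts is most probable.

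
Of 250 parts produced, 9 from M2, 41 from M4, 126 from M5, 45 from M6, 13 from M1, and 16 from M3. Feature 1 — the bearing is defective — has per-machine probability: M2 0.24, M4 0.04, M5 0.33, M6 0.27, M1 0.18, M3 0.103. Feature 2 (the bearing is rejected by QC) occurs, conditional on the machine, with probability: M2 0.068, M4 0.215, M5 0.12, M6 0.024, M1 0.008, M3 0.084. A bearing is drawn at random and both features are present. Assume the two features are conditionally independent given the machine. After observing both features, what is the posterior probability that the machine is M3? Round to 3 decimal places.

0.023

Prior × likelihood for each hypothesis:
  M2: 0.036 × 0.24 × 0.068 = 0.00058752
  M4: 0.164 × 0.04 × 0.215 = 0.0014104
  M5: 0.504 × 0.33 × 0.12 = 0.0199584
  M6: 0.18 × 0.27 × 0.024 = 0.0011664
  M1: 0.052 × 0.18 × 0.008 = 0.00007488
  M3: 0.064 × 0.103 × 0.084 = 0.000553728
Normalizing constant = 0.023751328.
P(M3 | evidence) = 0.000553728 / 0.023751328 ≈ 0.023.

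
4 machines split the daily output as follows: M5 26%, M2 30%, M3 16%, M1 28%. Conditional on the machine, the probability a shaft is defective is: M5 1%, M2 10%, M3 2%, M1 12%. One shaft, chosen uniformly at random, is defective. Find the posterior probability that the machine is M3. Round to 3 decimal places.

0.046

Prior × likelihood for each hypothesis:
  M5: 0.26 × 0.01 = 0.0026
  M2: 0.3 × 0.1 = 0.03
  M3: 0.16 × 0.02 = 0.0032
  M1: 0.28 × 0.12 = 0.0336
Total = 0.0694.
P(M3 | evidence) = 0.0032 / 0.0694 ≈ 0.046.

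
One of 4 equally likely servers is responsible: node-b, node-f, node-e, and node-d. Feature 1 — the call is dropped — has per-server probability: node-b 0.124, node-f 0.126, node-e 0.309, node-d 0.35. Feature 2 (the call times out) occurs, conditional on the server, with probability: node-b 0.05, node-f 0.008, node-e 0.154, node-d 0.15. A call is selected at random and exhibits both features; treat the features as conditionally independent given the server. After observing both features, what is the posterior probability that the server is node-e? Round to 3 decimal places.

0.444

With a uniform prior (1/4 each), posterior ∝ likelihood:
  node-b: 0.124 × 0.05 = 0.0062
  node-f: 0.126 × 0.008 = 0.001008
  node-e: 0.309 × 0.154 = 0.047586
  node-d: 0.35 × 0.15 = 0.0525
Sum = 0.107294.
P(node-e | evidence) = 0.047586 / 0.107294 ≈ 0.444.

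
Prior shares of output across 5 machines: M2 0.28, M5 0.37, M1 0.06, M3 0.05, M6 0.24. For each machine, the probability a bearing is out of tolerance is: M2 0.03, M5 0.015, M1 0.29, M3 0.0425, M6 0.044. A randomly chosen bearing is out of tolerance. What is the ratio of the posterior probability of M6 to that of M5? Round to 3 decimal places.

1.903

By Bayes' rule, posterior ∝ prior × likelihood:
  M2: 0.28 × 0.03 = 0.0084
  M5: 0.37 × 0.015 = 0.00555
  M1: 0.06 × 0.29 = 0.0174
  M3: 0.05 × 0.0425 = 0.002125
  M6: 0.24 × 0.044 = 0.01056
Normalizing constant = 0.044035.
The ratio is 0.01056 / 0.00555 (the normalizer cancels) = 1.903.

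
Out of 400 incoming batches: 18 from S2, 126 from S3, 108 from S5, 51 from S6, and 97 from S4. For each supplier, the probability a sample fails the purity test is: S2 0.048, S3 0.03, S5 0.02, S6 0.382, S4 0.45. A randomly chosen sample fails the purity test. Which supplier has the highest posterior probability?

By Bayes' rule, posterior ∝ prior × likelihood:
  S2: 0.045 × 0.048 = 0.00216
  S3: 0.315 × 0.03 = 0.00945
  S5: 0.27 × 0.02 = 0.0054
  S6: 0.1275 × 0.382 = 0.048705
  S4: 0.2425 × 0.45 = 0.109125
Sum = 0.17484.
Largest term belongs to S4, so S4 is most probable.

S4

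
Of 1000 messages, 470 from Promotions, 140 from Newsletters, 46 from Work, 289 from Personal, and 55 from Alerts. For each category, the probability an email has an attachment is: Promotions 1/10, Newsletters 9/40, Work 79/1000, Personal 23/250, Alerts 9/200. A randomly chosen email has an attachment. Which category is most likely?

Compute prior × likelihood for every hypothesis:
  Promotions: 0.47 × 0.1 = 0.047
  Newsletters: 0.14 × 0.225 = 0.0315
  Work: 0.046 × 0.079 = 0.003634
  Personal: 0.289 × 0.092 = 0.026588
  Alerts: 0.055 × 0.045 = 0.002475
Normalizing constant = 0.111197.
Largest term belongs to Promotions, so Promotions is most probable.

Promotions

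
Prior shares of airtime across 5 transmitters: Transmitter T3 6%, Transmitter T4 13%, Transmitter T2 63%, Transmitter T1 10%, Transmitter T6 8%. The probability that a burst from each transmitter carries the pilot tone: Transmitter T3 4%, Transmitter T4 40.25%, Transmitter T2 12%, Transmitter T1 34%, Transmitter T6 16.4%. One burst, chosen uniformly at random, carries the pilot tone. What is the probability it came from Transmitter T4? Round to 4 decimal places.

0.2949

Prior × likelihood for each hypothesis:
  Transmitter T3: 0.06 × 0.04 = 0.0024
  Transmitter T4: 0.13 × 0.4025 = 0.052325
  Transmitter T2: 0.63 × 0.12 = 0.0756
  Transmitter T1: 0.1 × 0.34 = 0.034
  Transmitter T6: 0.08 × 0.164 = 0.01312
Sum = 0.177445.
P(Transmitter T4 | evidence) = 0.052325 / 0.177445 ≈ 0.2949.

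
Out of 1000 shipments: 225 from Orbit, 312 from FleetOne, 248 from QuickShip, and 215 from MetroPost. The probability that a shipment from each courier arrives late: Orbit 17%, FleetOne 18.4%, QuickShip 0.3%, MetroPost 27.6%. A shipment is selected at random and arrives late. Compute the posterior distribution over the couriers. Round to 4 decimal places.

Orbit 0.2456, FleetOne 0.3686, QuickShip 0.0048, MetroPost 0.3810

Prior × likelihood for each hypothesis:
  Orbit: 0.225 × 0.17 = 0.03825
  FleetOne: 0.312 × 0.184 = 0.057408
  QuickShip: 0.248 × 0.003 = 0.000744
  MetroPost: 0.215 × 0.276 = 0.05934
Normalizing constant = 0.155742.
P(Orbit | late) = 0.03825/0.155742 ≈ 0.2456
P(FleetOne | late) = 0.057408/0.155742 ≈ 0.3686
P(QuickShip | late) = 0.000744/0.155742 ≈ 0.0048
P(MetroPost | late) = 0.05934/0.155742 ≈ 0.3810
(Check: 0.2456+0.3686+0.0048+0.3810 = 1.0000.)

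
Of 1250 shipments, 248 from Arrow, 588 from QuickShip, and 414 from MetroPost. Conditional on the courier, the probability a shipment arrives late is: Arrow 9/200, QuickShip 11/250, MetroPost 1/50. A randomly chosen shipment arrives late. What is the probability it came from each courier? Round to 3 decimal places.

Arrow 0.246, QuickShip 0.571, MetroPost 0.183

Unnormalized posteriors (prior × likelihood):
  Arrow: 0.1984 × 0.045 = 0.008928
  QuickShip: 0.4704 × 0.044 = 0.0206976
  MetroPost: 0.3312 × 0.02 = 0.006624
Total = 0.0362496.
P(Arrow | late) = 0.008928/0.0362496 ≈ 0.246
P(QuickShip | late) = 0.0206976/0.0362496 ≈ 0.571
P(MetroPost | late) = 0.006624/0.0362496 ≈ 0.183
(Check: 0.246+0.571+0.183 = 1.000.)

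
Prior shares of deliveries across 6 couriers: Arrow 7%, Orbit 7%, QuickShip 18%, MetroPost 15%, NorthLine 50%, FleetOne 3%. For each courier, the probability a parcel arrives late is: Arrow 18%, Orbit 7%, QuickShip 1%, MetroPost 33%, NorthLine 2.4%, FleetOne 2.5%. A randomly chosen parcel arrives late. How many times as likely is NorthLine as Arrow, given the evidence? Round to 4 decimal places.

0.9524

Unnormalized posteriors (prior × likelihood):
  Arrow: 0.07 × 0.18 = 0.0126
  Orbit: 0.07 × 0.07 = 0.0049
  QuickShip: 0.18 × 0.01 = 0.0018
  MetroPost: 0.15 × 0.33 = 0.0495
  NorthLine: 0.5 × 0.024 = 0.012
  FleetOne: 0.03 × 0.025 = 0.00075
Sum = 0.08155.
The ratio is 0.012 / 0.0126 (the normalizer cancels) = 0.9524.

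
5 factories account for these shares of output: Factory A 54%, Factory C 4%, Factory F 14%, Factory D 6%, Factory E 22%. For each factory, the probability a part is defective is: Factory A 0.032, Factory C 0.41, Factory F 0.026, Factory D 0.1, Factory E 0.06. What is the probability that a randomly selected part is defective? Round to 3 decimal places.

Compute prior × likelihood for every hypothesis:
  Factory A: 0.54 × 0.032 = 0.01728
  Factory C: 0.04 × 0.41 = 0.0164
  Factory F: 0.14 × 0.026 = 0.00364
  Factory D: 0.06 × 0.1 = 0.006
  Factory E: 0.22 × 0.06 = 0.0132
P(defective) = 0.01728 + 0.0164 + 0.00364 + 0.006 + 0.0132 = 0.05652 → 0.057.

0.057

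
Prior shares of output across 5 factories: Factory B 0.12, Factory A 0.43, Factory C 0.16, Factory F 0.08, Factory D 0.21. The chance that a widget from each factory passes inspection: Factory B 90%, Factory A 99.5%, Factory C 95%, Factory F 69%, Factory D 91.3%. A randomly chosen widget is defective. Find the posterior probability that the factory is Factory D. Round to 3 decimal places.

Taking complements, P(defective | each) = Factory B 0.1, Factory A 0.005, Factory C 0.05, Factory F 0.31, Factory D 0.087.
Prior × likelihood for each hypothesis:
  Factory B: 0.12 × 0.1 = 0.012
  Factory A: 0.43 × 0.005 = 0.00215
  Factory C: 0.16 × 0.05 = 0.008
  Factory F: 0.08 × 0.31 = 0.0248
  Factory D: 0.21 × 0.087 = 0.01827
Sum = 0.06522.
P(Factory D | evidence) = 0.01827 / 0.06522 ≈ 0.280.

0.280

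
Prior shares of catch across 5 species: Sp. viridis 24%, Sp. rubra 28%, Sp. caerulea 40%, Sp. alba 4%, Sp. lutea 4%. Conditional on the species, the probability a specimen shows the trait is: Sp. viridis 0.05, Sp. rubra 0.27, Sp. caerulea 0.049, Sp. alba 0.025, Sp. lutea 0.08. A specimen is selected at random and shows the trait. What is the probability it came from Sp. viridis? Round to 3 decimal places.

By Bayes' rule, posterior ∝ prior × likelihood:
  Sp. viridis: 0.24 × 0.05 = 0.012
  Sp. rubra: 0.28 × 0.27 = 0.0756
  Sp. caerulea: 0.4 × 0.049 = 0.0196
  Sp. alba: 0.04 × 0.025 = 0.001
  Sp. lutea: 0.04 × 0.08 = 0.0032
Normalizing constant = 0.1114.
P(Sp. viridis | evidence) = 0.012 / 0.1114 ≈ 0.108.

0.108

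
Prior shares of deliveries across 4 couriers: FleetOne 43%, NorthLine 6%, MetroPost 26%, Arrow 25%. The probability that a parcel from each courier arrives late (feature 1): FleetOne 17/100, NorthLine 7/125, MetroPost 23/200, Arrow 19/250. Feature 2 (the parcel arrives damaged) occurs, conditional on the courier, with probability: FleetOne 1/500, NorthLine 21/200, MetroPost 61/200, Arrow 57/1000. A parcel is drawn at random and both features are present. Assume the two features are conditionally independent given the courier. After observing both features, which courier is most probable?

MetroPost

By Bayes' rule, posterior ∝ prior × likelihood:
  FleetOne: 0.43 × 0.17 × 0.002 = 0.0001462
  NorthLine: 0.06 × 0.056 × 0.105 = 0.0003528
  MetroPost: 0.26 × 0.115 × 0.305 = 0.0091195
  Arrow: 0.25 × 0.076 × 0.057 = 0.001083
Total = 0.0107015.
Largest term belongs to MetroPost, so MetroPost is most probable.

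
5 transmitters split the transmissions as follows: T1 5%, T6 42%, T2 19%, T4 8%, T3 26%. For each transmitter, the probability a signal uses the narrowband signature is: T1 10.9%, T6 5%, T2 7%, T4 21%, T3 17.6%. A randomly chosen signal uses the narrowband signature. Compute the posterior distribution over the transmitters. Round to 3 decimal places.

T1 0.053, T6 0.205, T2 0.130, T4 0.164, T3 0.447

Unnormalized posteriors (prior × likelihood):
  T1: 0.05 × 0.109 = 0.00545
  T6: 0.42 × 0.05 = 0.021
  T2: 0.19 × 0.07 = 0.0133
  T4: 0.08 × 0.21 = 0.0168
  T3: 0.26 × 0.176 = 0.04576
Sum = 0.10231.
P(T1 | narrowband) = 0.00545/0.10231 ≈ 0.053
P(T6 | narrowband) = 0.021/0.10231 ≈ 0.205
P(T2 | narrowband) = 0.0133/0.10231 ≈ 0.130
P(T4 | narrowband) = 0.0168/0.10231 ≈ 0.164
P(T3 | narrowband) = 0.04576/0.10231 ≈ 0.447
(Check: 0.053+0.205+0.130+0.164+0.447 = 0.999.)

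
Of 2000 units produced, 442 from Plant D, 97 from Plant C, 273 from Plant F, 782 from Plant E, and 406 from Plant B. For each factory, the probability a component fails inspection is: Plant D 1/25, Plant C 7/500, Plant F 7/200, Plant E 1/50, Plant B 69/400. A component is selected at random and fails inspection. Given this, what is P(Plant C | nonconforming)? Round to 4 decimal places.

0.0119

Compute prior × likelihood for every hypothesis:
  Plant D: 0.221 × 0.04 = 0.00884
  Plant C: 0.0485 × 0.014 = 0.000679
  Plant F: 0.1365 × 0.035 = 0.0047775
  Plant E: 0.391 × 0.02 = 0.00782
  Plant B: 0.203 × 0.1725 = 0.0350175
Total = 0.057134.
P(Plant C | evidence) = 0.000679 / 0.057134 ≈ 0.0119.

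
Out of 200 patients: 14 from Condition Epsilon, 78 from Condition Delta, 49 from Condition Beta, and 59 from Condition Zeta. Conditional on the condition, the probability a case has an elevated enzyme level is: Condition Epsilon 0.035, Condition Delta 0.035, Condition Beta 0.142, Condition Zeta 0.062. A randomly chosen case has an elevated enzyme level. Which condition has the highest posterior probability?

By Bayes' rule, posterior ∝ prior × likelihood:
  Condition Epsilon: 0.07 × 0.035 = 0.00245
  Condition Delta: 0.39 × 0.035 = 0.01365
  Condition Beta: 0.245 × 0.142 = 0.03479
  Condition Zeta: 0.295 × 0.062 = 0.01829
Sum = 0.06918.
Largest term belongs to Condition Beta, so Condition Beta is most probable.

Condition Beta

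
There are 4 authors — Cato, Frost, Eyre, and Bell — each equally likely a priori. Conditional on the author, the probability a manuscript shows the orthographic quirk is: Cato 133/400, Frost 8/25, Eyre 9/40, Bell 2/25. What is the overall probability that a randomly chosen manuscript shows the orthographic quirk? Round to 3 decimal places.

0.239

With a uniform prior (1/4 each), posterior ∝ likelihood:
  Cato: 0.3325
  Frost: 0.32
  Eyre: 0.225
  Bell: 0.08
P(quirk) = (1/4) × (0.3325 + 0.32 + 0.225 + 0.08) = 0.9575/4 ≈ 0.239.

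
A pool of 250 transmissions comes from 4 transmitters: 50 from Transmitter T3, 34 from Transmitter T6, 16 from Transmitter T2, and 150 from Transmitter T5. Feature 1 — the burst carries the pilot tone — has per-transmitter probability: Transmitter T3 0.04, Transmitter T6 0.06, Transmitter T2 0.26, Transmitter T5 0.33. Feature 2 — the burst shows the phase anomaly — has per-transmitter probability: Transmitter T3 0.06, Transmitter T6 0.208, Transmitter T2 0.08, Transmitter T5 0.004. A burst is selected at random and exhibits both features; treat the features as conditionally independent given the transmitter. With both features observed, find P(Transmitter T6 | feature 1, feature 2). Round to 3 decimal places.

0.395

Compute prior × likelihood for every hypothesis:
  Transmitter T3: 0.2 × 0.04 × 0.06 = 0.00048
  Transmitter T6: 0.136 × 0.06 × 0.208 = 0.00169728
  Transmitter T2: 0.064 × 0.26 × 0.08 = 0.0013312
  Transmitter T5: 0.6 × 0.33 × 0.004 = 0.000792
Total = 0.00430048.
P(Transmitter T6 | evidence) = 0.00169728 / 0.00430048 ≈ 0.395.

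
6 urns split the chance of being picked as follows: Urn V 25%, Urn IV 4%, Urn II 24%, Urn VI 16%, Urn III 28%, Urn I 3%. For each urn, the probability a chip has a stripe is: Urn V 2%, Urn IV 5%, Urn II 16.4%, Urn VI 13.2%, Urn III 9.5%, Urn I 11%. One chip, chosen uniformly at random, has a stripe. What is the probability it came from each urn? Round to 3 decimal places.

Urn V 0.051, Urn IV 0.021, Urn II 0.404, Urn VI 0.217, Urn III 0.273, Urn I 0.034

Unnormalized posteriors (prior × likelihood):
  Urn V: 0.25 × 0.02 = 0.005
  Urn IV: 0.04 × 0.05 = 0.002
  Urn II: 0.24 × 0.164 = 0.03936
  Urn VI: 0.16 × 0.132 = 0.02112
  Urn III: 0.28 × 0.095 = 0.0266
  Urn I: 0.03 × 0.11 = 0.0033
Total = 0.09738.
P(Urn V | striped) = 0.005/0.09738 ≈ 0.051
P(Urn IV | striped) = 0.002/0.09738 ≈ 0.021
P(Urn II | striped) = 0.03936/0.09738 ≈ 0.404
P(Urn VI | striped) = 0.02112/0.09738 ≈ 0.217
P(Urn III | striped) = 0.0266/0.09738 ≈ 0.273
P(Urn I | striped) = 0.0033/0.09738 ≈ 0.034
(Check: 0.051+0.021+0.404+0.217+0.273+0.034 = 1.000.)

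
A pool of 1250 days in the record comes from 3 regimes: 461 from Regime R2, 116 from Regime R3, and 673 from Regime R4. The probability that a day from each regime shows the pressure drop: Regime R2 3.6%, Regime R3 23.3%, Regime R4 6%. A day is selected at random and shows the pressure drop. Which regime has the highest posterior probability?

Compute prior × likelihood for every hypothesis:
  Regime R2: 0.3688 × 0.036 = 0.0132768
  Regime R3: 0.0928 × 0.233 = 0.0216224
  Regime R4: 0.5384 × 0.06 = 0.032304
Normalizing constant = 0.0672032.
Largest term belongs to Regime R4, so Regime R4 is most probable.

Regime R4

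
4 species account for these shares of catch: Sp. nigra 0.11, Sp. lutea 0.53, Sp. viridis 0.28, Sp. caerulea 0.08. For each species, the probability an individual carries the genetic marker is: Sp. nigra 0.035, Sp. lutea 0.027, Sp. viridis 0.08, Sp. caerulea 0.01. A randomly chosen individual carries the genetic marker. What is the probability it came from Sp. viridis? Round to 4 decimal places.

By Bayes' rule, posterior ∝ prior × likelihood:
  Sp. nigra: 0.11 × 0.035 = 0.00385
  Sp. lutea: 0.53 × 0.027 = 0.01431
  Sp. viridis: 0.28 × 0.08 = 0.0224
  Sp. caerulea: 0.08 × 0.01 = 0.0008
Sum = 0.04136.
P(Sp. viridis | evidence) = 0.0224 / 0.04136 ≈ 0.5416.

0.5416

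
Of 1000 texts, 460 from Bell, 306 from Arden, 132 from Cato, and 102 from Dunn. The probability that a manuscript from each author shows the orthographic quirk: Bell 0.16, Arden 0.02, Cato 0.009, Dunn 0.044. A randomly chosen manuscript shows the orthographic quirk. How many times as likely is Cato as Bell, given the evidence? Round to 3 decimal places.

Unnormalized posteriors (prior × likelihood):
  Bell: 0.46 × 0.16 = 0.0736
  Arden: 0.306 × 0.02 = 0.00612
  Cato: 0.132 × 0.009 = 0.001188
  Dunn: 0.102 × 0.044 = 0.004488
Normalizing constant = 0.085396.
The ratio is 0.001188 / 0.0736 (the normalizer cancels) = 0.016.

0.016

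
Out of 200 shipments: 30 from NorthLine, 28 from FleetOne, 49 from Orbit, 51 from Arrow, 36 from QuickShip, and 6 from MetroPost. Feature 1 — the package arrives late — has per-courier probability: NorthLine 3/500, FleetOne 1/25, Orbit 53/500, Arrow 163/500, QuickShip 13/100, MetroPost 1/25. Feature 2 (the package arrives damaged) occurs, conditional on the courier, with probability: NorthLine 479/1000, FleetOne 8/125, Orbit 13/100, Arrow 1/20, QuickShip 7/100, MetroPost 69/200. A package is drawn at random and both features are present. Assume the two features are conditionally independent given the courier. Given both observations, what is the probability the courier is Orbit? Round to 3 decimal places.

Prior × likelihood for each hypothesis:
  NorthLine: 0.15 × 0.006 × 0.479 = 0.0004311
  FleetOne: 0.14 × 0.04 × 0.064 = 0.0003584
  Orbit: 0.245 × 0.106 × 0.13 = 0.0033761
  Arrow: 0.255 × 0.326 × 0.05 = 0.0041565
  QuickShip: 0.18 × 0.13 × 0.07 = 0.001638
  MetroPost: 0.03 × 0.04 × 0.345 = 0.000414
Normalizing constant = 0.0103741.
P(Orbit | evidence) = 0.0033761 / 0.0103741 ≈ 0.325.

0.325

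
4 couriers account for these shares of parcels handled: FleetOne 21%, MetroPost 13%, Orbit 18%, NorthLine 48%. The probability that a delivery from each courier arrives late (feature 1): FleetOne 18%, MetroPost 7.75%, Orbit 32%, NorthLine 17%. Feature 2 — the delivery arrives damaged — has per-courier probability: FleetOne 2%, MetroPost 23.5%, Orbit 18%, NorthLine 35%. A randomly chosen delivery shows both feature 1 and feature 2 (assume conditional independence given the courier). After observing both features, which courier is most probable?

NorthLine

Prior × likelihood for each hypothesis:
  FleetOne: 0.21 × 0.18 × 0.02 = 0.000756
  MetroPost: 0.13 × 0.0775 × 0.235 = 0.002367625
  Orbit: 0.18 × 0.32 × 0.18 = 0.010368
  NorthLine: 0.48 × 0.17 × 0.35 = 0.02856
Normalizing constant = 0.042051625.
Largest term belongs to NorthLine, so NorthLine is most probable.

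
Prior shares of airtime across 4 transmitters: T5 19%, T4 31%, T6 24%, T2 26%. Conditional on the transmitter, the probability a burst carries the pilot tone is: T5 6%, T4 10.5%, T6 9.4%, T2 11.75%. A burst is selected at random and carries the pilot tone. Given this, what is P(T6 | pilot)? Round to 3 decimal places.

By Bayes' rule, posterior ∝ prior × likelihood:
  T5: 0.19 × 0.06 = 0.0114
  T4: 0.31 × 0.105 = 0.03255
  T6: 0.24 × 0.094 = 0.02256
  T2: 0.26 × 0.1175 = 0.03055
Normalizing constant = 0.09706.
P(T6 | evidence) = 0.02256 / 0.09706 ≈ 0.232.

0.232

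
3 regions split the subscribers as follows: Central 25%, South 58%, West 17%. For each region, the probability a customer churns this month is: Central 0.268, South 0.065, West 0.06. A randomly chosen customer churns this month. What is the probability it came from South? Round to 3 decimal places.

By Bayes' rule, posterior ∝ prior × likelihood:
  Central: 0.25 × 0.268 = 0.067
  South: 0.58 × 0.065 = 0.0377
  West: 0.17 × 0.06 = 0.0102
Normalizing constant = 0.1149.
P(South | evidence) = 0.0377 / 0.1149 ≈ 0.328.

0.328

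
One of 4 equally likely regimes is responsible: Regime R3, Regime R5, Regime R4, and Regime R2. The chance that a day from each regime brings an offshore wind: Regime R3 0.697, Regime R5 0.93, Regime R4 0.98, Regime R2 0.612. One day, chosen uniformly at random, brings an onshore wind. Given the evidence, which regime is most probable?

Regime R2

Taking complements, P(onshore | each) = Regime R3 0.303, Regime R5 0.07, Regime R4 0.02, Regime R2 0.388.
With a uniform prior (1/4 each), posterior ∝ likelihood:
  Regime R3: 0.303
  Regime R5: 0.07
  Regime R4: 0.02
  Regime R2: 0.388
Total = 0.781.
Largest term belongs to Regime R2, so Regime R2 is most probable.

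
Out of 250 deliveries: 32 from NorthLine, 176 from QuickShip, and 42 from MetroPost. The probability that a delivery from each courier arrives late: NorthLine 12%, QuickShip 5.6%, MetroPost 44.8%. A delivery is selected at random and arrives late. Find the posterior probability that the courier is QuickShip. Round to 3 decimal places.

0.303

Compute prior × likelihood for every hypothesis:
  NorthLine: 0.128 × 0.12 = 0.01536
  QuickShip: 0.704 × 0.056 = 0.039424
  MetroPost: 0.168 × 0.448 = 0.075264
Sum = 0.130048.
P(QuickShip | evidence) = 0.039424 / 0.130048 ≈ 0.303.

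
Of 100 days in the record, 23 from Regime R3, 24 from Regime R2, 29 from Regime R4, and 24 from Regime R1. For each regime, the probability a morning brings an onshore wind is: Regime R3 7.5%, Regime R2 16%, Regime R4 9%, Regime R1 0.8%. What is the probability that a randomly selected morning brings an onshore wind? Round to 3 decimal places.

0.084

Prior × likelihood for each hypothesis:
  Regime R3: 0.23 × 0.075 = 0.01725
  Regime R2: 0.24 × 0.16 = 0.0384
  Regime R4: 0.29 × 0.09 = 0.0261
  Regime R1: 0.24 × 0.008 = 0.00192
P(onshore) = 0.01725 + 0.0384 + 0.0261 + 0.00192 = 0.08367 → 0.084.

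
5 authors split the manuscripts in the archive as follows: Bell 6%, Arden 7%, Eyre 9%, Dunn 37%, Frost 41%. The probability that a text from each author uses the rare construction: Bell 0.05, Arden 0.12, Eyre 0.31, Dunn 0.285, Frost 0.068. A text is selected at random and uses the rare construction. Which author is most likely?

By Bayes' rule, posterior ∝ prior × likelihood:
  Bell: 0.06 × 0.05 = 0.003
  Arden: 0.07 × 0.12 = 0.0084
  Eyre: 0.09 × 0.31 = 0.0279
  Dunn: 0.37 × 0.285 = 0.10545
  Frost: 0.41 × 0.068 = 0.02788
Normalizing constant = 0.17263.
Largest term belongs to Dunn, so Dunn is most probable.

Dunn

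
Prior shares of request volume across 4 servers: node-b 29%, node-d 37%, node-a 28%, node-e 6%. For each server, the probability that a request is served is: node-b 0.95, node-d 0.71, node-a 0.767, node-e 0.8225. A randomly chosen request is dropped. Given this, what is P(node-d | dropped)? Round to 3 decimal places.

Taking complements, P(dropped | each) = node-b 0.05, node-d 0.29, node-a 0.233, node-e 0.1775.
Prior × likelihood for each hypothesis:
  node-b: 0.29 × 0.05 = 0.0145
  node-d: 0.37 × 0.29 = 0.1073
  node-a: 0.28 × 0.233 = 0.06524
  node-e: 0.06 × 0.1775 = 0.01065
Normalizing constant = 0.19769.
P(node-d | evidence) = 0.1073 / 0.19769 ≈ 0.543.

0.543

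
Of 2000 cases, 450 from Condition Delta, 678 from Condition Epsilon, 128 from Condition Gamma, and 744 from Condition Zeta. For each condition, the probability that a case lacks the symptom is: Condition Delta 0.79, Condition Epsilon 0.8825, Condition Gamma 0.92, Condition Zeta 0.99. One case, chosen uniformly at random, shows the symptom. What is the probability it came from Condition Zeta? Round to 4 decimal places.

Taking complements, P(symptomatic | each) = Condition Delta 0.21, Condition Epsilon 0.1175, Condition Gamma 0.08, Condition Zeta 0.01.
Compute prior × likelihood for every hypothesis:
  Condition Delta: 0.225 × 0.21 = 0.04725
  Condition Epsilon: 0.339 × 0.1175 = 0.0398325
  Condition Gamma: 0.064 × 0.08 = 0.00512
  Condition Zeta: 0.372 × 0.01 = 0.00372
Sum = 0.0959225.
P(Condition Zeta | evidence) = 0.00372 / 0.0959225 ≈ 0.0388.

0.0388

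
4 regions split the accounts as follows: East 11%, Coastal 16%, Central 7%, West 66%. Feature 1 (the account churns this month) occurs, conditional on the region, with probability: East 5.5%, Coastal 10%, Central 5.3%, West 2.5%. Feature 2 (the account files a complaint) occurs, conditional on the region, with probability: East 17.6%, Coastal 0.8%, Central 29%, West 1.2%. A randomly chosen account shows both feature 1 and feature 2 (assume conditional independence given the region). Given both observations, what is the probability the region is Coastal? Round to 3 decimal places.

0.052

By Bayes' rule, posterior ∝ prior × likelihood:
  East: 0.11 × 0.055 × 0.176 = 0.0010648
  Coastal: 0.16 × 0.1 × 0.008 = 0.000128
  Central: 0.07 × 0.053 × 0.29 = 0.0010759
  West: 0.66 × 0.025 × 0.012 = 0.000198
Sum = 0.0024667.
P(Coastal | evidence) = 0.000128 / 0.0024667 ≈ 0.052.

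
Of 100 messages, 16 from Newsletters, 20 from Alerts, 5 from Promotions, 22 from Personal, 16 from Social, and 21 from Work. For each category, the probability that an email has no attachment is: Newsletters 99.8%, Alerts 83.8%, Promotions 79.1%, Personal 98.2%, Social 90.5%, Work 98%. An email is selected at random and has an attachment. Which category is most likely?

Taking complements, P(attachment | each) = Newsletters 0.002, Alerts 0.162, Promotions 0.209, Personal 0.018, Social 0.095, Work 0.02.
Prior × likelihood for each hypothesis:
  Newsletters: 0.16 × 0.002 = 0.00032
  Alerts: 0.2 × 0.162 = 0.0324
  Promotions: 0.05 × 0.209 = 0.01045
  Personal: 0.22 × 0.018 = 0.00396
  Social: 0.16 × 0.095 = 0.0152
  Work: 0.21 × 0.02 = 0.0042
Sum = 0.06653.
Largest term belongs to Alerts, so Alerts is most probable.

Alerts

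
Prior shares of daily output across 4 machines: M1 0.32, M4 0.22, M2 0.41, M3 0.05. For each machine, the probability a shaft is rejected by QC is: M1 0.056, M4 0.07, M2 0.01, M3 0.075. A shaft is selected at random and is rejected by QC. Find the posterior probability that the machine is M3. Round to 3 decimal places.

Prior × likelihood for each hypothesis:
  M1: 0.32 × 0.056 = 0.01792
  M4: 0.22 × 0.07 = 0.0154
  M2: 0.41 × 0.01 = 0.0041
  M3: 0.05 × 0.075 = 0.00375
Total = 0.04117.
P(M3 | evidence) = 0.00375 / 0.04117 ≈ 0.091.

0.091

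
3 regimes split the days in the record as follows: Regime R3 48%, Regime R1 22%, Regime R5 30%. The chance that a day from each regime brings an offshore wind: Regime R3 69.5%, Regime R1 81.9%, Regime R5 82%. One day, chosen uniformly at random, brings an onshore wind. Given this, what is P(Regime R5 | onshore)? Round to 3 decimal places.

Taking complements, P(onshore | each) = Regime R3 0.305, Regime R1 0.181, Regime R5 0.18.
By Bayes' rule, posterior ∝ prior × likelihood:
  Regime R3: 0.48 × 0.305 = 0.1464
  Regime R1: 0.22 × 0.181 = 0.03982
  Regime R5: 0.3 × 0.18 = 0.054
Normalizing constant = 0.24022.
P(Regime R5 | evidence) = 0.054 / 0.24022 ≈ 0.225.

0.225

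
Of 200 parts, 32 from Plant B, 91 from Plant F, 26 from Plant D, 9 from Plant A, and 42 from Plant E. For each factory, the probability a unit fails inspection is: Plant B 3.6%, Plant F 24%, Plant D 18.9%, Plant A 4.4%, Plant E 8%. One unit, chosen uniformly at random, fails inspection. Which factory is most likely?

Plant F

Compute prior × likelihood for every hypothesis:
  Plant B: 0.16 × 0.036 = 0.00576
  Plant F: 0.455 × 0.24 = 0.1092
  Plant D: 0.13 × 0.189 = 0.02457
  Plant A: 0.045 × 0.044 = 0.00198
  Plant E: 0.21 × 0.08 = 0.0168
Normalizing constant = 0.15831.
Largest term belongs to Plant F, so Plant F is most probable.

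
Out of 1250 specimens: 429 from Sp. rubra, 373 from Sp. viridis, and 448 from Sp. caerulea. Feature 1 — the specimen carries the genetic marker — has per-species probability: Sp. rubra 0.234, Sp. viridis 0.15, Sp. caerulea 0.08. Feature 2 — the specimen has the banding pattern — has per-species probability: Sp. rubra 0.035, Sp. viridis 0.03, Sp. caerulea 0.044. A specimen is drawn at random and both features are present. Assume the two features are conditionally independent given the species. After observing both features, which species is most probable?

Sp. rubra

Compute prior × likelihood for every hypothesis:
  Sp. rubra: 0.3432 × 0.234 × 0.035 = 0.002810808
  Sp. viridis: 0.2984 × 0.15 × 0.03 = 0.0013428
  Sp. caerulea: 0.3584 × 0.08 × 0.044 = 0.001261568
Normalizing constant = 0.005415176.
Largest term belongs to Sp. rubra, so Sp. rubra is most probable.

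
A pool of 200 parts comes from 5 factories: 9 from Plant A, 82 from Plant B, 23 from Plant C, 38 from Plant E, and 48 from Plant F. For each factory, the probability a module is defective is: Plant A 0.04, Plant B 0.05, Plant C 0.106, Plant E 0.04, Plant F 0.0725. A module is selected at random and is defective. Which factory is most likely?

Compute prior × likelihood for every hypothesis:
  Plant A: 0.045 × 0.04 = 0.0018
  Plant B: 0.41 × 0.05 = 0.0205
  Plant C: 0.115 × 0.106 = 0.01219
  Plant E: 0.19 × 0.04 = 0.0076
  Plant F: 0.24 × 0.0725 = 0.0174
Total = 0.05949.
Largest term belongs to Plant B, so Plant B is most probable.

Plant B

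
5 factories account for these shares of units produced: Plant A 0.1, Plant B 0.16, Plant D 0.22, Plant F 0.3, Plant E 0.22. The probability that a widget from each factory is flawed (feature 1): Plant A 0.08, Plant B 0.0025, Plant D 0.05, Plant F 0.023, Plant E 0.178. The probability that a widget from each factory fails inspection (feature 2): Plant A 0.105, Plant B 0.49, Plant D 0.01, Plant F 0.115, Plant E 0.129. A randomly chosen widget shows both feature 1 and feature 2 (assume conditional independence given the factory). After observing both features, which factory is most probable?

Plant E

Compute prior × likelihood for every hypothesis:
  Plant A: 0.1 × 0.08 × 0.105 = 0.00084
  Plant B: 0.16 × 0.0025 × 0.49 = 0.000196
  Plant D: 0.22 × 0.05 × 0.01 = 0.00011
  Plant F: 0.3 × 0.023 × 0.115 = 0.0007935
  Plant E: 0.22 × 0.178 × 0.129 = 0.00505164
Total = 0.00699114.
Largest term belongs to Plant E, so Plant E is most probable.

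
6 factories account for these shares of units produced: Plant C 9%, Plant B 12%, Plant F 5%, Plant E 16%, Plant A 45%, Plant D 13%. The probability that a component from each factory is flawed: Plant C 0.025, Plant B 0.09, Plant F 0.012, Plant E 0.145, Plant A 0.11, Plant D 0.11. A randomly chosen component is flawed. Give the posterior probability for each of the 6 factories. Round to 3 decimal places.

Unnormalized posteriors (prior × likelihood):
  Plant C: 0.09 × 0.025 = 0.00225
  Plant B: 0.12 × 0.09 = 0.0108
  Plant F: 0.05 × 0.012 = 0.0006
  Plant E: 0.16 × 0.145 = 0.0232
  Plant A: 0.45 × 0.11 = 0.0495
  Plant D: 0.13 × 0.11 = 0.0143
Normalizing constant = 0.10065.
P(Plant C | flawed) = 0.00225/0.10065 ≈ 0.022
P(Plant B | flawed) = 0.0108/0.10065 ≈ 0.107
P(Plant F | flawed) = 0.0006/0.10065 ≈ 0.006
P(Plant E | flawed) = 0.0232/0.10065 ≈ 0.231
P(Plant A | flawed) = 0.0495/0.10065 ≈ 0.492
P(Plant D | flawed) = 0.0143/0.10065 ≈ 0.142

Plant C 0.022, Plant B 0.107, Plant F 0.006, Plant E 0.231, Plant A 0.492, Plant D 0.142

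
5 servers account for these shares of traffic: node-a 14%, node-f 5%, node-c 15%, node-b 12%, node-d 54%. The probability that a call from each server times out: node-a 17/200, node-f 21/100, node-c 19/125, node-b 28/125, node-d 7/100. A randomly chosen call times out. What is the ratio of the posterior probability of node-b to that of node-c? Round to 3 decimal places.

Compute prior × likelihood for every hypothesis:
  node-a: 0.14 × 0.085 = 0.0119
  node-f: 0.05 × 0.21 = 0.0105
  node-c: 0.15 × 0.152 = 0.0228
  node-b: 0.12 × 0.224 = 0.02688
  node-d: 0.54 × 0.07 = 0.0378
Normalizing constant = 0.10988.
The ratio is 0.02688 / 0.0228 (the normalizer cancels) = 1.179.

1.179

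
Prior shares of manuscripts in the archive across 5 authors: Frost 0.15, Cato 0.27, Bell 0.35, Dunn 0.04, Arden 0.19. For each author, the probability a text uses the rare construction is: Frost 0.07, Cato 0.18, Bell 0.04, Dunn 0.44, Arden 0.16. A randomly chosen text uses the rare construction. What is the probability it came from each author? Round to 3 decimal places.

Frost 0.087, Cato 0.401, Bell 0.116, Dunn 0.145, Arden 0.251

Prior × likelihood for each hypothesis:
  Frost: 0.15 × 0.07 = 0.0105
  Cato: 0.27 × 0.18 = 0.0486
  Bell: 0.35 × 0.04 = 0.014
  Dunn: 0.04 × 0.44 = 0.0176
  Arden: 0.19 × 0.16 = 0.0304
Total = 0.1211.
P(Frost | rare-form) = 0.0105/0.1211 ≈ 0.087
P(Cato | rare-form) = 0.0486/0.1211 ≈ 0.401
P(Bell | rare-form) = 0.014/0.1211 ≈ 0.116
P(Dunn | rare-form) = 0.0176/0.1211 ≈ 0.145
P(Arden | rare-form) = 0.0304/0.1211 ≈ 0.251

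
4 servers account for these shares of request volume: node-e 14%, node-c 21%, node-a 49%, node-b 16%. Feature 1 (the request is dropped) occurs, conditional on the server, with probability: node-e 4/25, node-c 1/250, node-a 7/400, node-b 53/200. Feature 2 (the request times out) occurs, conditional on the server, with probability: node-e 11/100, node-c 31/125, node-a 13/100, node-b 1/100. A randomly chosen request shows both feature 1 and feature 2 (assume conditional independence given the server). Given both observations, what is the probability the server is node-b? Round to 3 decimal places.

0.101

By Bayes' rule, posterior ∝ prior × likelihood:
  node-e: 0.14 × 0.16 × 0.11 = 0.002464
  node-c: 0.21 × 0.004 × 0.248 = 0.00020832
  node-a: 0.49 × 0.0175 × 0.13 = 0.00111475
  node-b: 0.16 × 0.265 × 0.01 = 0.000424
Sum = 0.00421107.
P(node-b | evidence) = 0.000424 / 0.00421107 ≈ 0.101.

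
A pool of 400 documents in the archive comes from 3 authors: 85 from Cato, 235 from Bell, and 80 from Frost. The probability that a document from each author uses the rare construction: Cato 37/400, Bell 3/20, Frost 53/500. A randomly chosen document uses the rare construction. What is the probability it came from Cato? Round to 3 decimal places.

Unnormalized posteriors (prior × likelihood):
  Cato: 0.2125 × 0.0925 = 0.01965625
  Bell: 0.5875 × 0.15 = 0.088125
  Frost: 0.2 × 0.106 = 0.0212
Normalizing constant = 0.12898125.
P(Cato | evidence) = 0.01965625 / 0.12898125 ≈ 0.152.

0.152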